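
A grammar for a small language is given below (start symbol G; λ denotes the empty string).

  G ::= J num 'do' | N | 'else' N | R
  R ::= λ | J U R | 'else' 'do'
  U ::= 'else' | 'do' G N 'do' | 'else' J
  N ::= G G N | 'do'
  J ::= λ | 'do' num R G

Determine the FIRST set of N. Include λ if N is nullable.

{ 'do', 'else', num }

From N ::= G G N: G, G nullable, take FIRST(G) ∪ FIRST(G) ∪ FIRST(N) = { 'do', 'else', num }.
N ::= 'do' contributes {'do'}.
Union: FIRST(N) = { 'do', 'else', num }.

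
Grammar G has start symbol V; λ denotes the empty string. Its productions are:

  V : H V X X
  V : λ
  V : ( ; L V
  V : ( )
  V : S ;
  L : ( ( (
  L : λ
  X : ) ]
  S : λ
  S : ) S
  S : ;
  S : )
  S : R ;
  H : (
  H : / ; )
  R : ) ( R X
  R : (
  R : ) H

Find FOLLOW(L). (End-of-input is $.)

In V : ( ; L V: add FIRST(V)\{λ} = { (, ), /, ; }.
  Since V is nullable, also add FOLLOW(V) = { $, ) }.
Union: FOLLOW(L) = { $, (, ), /, ; }.

{ $, (, ), /, ; }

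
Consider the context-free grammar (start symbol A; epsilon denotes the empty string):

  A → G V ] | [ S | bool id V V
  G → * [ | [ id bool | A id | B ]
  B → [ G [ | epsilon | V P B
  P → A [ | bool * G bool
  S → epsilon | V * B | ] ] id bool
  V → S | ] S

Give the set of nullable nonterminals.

Directly nullable (have an epsilon-production): B, S.
V → S with every symbol nullable, so V is nullable.
No other nonterminal has a production whose RHS symbols are all nullable.

{ B, S, V }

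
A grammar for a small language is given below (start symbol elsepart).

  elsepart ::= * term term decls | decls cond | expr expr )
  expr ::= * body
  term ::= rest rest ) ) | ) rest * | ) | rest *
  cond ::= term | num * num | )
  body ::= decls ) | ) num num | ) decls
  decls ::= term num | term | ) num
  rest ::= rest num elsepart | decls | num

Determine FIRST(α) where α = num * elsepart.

num is a terminal; add {num} and stop.

{ num }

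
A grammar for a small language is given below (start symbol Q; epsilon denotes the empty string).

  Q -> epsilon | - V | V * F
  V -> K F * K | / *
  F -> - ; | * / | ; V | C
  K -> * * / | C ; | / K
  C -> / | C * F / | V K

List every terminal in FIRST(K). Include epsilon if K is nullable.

{ *, / }

K -> * * / contributes {*}.
From K -> C ;: add FIRST(C) = { *, / }.
K -> / K contributes {/}.
Union: FIRST(K) = { *, / }.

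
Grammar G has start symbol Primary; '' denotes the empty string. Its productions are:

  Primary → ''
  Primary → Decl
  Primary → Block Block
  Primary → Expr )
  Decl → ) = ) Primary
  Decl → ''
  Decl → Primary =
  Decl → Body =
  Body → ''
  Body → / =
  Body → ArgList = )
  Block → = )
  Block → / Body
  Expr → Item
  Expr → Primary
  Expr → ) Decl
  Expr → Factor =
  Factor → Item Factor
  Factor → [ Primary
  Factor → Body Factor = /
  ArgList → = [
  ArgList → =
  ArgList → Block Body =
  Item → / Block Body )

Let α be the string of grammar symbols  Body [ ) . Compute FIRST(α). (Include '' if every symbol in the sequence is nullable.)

Add FIRST(Body)\{''} = { /, = }; Body is nullable, continue.
[ is a terminal; add {[} and stop.

{ /, =, [ }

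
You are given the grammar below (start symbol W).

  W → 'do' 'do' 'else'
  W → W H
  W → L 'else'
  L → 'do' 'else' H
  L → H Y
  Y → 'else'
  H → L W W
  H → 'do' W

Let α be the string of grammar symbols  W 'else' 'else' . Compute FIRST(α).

{ 'do' }

Add FIRST(W) = { 'do' }; W is not nullable, stop.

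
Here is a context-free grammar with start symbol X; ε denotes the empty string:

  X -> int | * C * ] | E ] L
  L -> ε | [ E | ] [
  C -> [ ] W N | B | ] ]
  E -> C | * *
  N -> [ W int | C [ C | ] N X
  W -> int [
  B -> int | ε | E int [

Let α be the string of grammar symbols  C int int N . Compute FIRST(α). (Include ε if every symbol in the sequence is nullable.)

Add FIRST(C)\{ε} = { *, [, ], int }; C is nullable, continue.
int is a terminal; add {int} and stop.

{ *, [, ], int }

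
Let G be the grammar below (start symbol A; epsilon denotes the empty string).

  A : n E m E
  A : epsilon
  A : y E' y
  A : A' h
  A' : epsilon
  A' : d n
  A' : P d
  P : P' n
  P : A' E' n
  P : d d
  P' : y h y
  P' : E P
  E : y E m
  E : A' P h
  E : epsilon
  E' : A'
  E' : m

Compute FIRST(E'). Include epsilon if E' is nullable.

{ d, m, n, y, epsilon }

From E' : A': add FIRST(A') = { d, m, n, y, epsilon } (including epsilon since A' is nullable).
E' : m contributes {m}.
Union: FIRST(E') = { d, m, n, y, epsilon }.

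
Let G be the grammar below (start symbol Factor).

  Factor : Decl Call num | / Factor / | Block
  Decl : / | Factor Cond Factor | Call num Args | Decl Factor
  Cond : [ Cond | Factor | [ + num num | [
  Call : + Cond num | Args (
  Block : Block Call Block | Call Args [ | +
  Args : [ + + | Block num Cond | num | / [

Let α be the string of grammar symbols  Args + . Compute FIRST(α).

{ +, /, [, num }

Add FIRST(Args) = { +, /, [, num }; Args is not nullable, stop.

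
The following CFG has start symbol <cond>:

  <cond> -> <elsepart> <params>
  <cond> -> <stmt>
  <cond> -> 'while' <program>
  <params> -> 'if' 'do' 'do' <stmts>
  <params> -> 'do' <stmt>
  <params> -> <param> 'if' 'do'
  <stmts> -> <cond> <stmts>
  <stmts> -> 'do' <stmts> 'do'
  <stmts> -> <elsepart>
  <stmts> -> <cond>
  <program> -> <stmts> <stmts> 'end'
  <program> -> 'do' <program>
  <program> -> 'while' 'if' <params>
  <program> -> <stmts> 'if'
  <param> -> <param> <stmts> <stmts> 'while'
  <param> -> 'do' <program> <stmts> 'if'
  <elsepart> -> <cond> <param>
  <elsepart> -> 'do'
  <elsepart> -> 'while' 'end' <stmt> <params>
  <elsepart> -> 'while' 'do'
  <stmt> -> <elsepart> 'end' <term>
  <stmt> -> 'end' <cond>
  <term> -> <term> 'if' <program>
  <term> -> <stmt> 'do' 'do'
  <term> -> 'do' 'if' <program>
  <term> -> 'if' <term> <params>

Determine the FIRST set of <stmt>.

{ 'do', 'end', 'while' }

From <stmt> -> <elsepart> 'end' <term>: add FIRST(<elsepart>) = { 'do', 'end', 'while' }.
<stmt> -> 'end' <cond> contributes {'end'}.
Union: FIRST(<stmt>) = { 'do', 'end', 'while' }.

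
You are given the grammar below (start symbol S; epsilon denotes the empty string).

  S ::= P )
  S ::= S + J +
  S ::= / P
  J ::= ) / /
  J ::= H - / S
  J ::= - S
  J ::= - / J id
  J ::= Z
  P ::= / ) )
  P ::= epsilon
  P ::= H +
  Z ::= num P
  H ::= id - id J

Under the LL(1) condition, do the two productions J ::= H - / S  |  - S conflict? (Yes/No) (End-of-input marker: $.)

No

FIRST(H - / S) = { id } and FIRST(- S) = { - }.
The FIRST sets are disjoint and neither alternative is nullable — no conflict.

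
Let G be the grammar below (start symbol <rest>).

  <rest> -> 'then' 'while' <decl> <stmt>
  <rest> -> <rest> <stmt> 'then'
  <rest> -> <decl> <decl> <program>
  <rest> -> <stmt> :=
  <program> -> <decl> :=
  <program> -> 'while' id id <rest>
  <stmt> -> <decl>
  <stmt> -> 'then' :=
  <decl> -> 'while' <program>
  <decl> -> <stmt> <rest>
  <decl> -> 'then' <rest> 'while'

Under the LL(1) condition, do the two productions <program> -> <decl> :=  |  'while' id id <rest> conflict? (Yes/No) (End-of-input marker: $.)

FIRST(<decl> :=) = { 'then', 'while' } and FIRST('while' id id <rest>) = { 'while' }.
Both contain 'while', so the two alternatives are not disjoint — LL(1) conflict.

Yes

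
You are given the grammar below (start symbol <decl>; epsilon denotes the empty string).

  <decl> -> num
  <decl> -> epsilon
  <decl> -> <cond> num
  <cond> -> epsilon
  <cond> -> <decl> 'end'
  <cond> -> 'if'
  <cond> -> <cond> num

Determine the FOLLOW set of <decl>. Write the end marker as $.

<decl> is the start symbol, so $ ∈ FOLLOW(<decl>).
In <cond> -> <decl> 'end': add FIRST('end') = { 'end' }.
Union: FOLLOW(<decl>) = { $, 'end' }.

{ $, 'end' }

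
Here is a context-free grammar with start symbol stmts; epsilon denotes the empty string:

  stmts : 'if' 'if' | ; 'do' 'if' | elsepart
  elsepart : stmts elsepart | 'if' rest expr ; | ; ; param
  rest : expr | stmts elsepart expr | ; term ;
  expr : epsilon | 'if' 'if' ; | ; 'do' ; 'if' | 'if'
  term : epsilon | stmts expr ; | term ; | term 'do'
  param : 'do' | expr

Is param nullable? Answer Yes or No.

param : expr and each of expr is nullable, so param ⇒* epsilon.

Yes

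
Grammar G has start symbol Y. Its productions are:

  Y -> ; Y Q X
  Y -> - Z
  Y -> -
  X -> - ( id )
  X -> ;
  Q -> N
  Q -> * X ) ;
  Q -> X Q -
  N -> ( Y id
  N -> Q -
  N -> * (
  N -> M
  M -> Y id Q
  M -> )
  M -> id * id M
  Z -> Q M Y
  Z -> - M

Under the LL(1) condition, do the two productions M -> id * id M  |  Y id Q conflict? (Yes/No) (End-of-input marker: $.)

No

FIRST(id * id M) = { id } and FIRST(Y id Q) = { -, ; }.
The FIRST sets are disjoint and neither alternative is nullable — no conflict.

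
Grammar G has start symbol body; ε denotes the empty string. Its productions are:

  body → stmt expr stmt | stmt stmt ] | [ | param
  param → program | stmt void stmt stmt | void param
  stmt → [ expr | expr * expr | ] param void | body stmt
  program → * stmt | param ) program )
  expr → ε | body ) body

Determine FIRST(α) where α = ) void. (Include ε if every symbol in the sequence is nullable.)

{ ) }

) is a terminal; add {)} and stop.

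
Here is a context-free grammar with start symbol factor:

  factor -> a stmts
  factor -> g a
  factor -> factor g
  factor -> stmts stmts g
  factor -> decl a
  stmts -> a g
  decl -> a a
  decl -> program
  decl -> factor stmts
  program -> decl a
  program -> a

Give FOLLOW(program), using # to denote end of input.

In decl -> program: program is at the end, add FOLLOW(decl) = { a }.
Union: FOLLOW(program) = { a }.

{ a }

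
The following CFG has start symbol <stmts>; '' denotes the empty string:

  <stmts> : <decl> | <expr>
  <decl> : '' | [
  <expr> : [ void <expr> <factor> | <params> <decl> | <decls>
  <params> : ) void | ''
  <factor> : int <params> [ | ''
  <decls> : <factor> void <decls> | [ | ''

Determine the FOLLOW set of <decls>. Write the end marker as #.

{ #, int }

In <expr> : <decls>: <decls> is at the end, add FOLLOW(<expr>) = { #, int }.
In <decls> : <factor> void <decls>: <decls> is at the end, add FOLLOW(<decls>) = { #, int }.
Union: FOLLOW(<decls>) = { #, int }.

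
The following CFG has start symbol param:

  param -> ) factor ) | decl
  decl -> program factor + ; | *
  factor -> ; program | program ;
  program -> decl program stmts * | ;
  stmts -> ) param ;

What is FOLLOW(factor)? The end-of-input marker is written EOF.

In param -> ) factor ): add FIRST()) = { ) }.
In decl -> program factor + ;: add FIRST(+ ;) = { + }.
Union: FOLLOW(factor) = { ), + }.

{ ), + }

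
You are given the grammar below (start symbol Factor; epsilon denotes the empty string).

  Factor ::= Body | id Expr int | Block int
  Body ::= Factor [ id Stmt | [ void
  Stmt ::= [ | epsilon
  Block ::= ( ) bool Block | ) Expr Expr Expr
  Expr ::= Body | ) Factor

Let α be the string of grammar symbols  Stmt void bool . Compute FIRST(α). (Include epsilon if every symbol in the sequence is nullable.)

Add FIRST(Stmt)\{epsilon} = { [ }; Stmt is nullable, continue.
void is a terminal; add {void} and stop.

{ [, void }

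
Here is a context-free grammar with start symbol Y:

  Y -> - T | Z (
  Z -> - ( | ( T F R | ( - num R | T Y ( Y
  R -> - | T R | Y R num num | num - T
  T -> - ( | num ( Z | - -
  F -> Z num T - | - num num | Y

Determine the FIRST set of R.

R -> - contributes {-}.
From R -> T R: add FIRST(T) = { -, num }.
From R -> Y R num num: add FIRST(Y) = { (, -, num }.
R -> num - T contributes {num}.
Union: FIRST(R) = { (, -, num }.

{ (, -, num }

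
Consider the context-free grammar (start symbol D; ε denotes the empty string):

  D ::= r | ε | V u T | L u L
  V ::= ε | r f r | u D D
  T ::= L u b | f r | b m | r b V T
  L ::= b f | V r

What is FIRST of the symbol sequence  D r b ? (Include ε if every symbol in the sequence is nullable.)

{ b, r, u }

Add FIRST(D)\{ε} = { b, r, u }; D is nullable, continue.
r is a terminal; add {r} and stop.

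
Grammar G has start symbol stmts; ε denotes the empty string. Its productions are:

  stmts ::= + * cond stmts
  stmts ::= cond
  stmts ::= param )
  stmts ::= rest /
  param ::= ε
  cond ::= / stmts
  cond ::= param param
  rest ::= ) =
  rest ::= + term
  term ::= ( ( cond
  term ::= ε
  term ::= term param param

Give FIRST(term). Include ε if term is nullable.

term ::= ( ( cond contributes {(}.
term ::= ε contributes ε.
From term ::= term param param: term, param, param nullable, take FIRST(term) ∪ FIRST(param) ∪ FIRST(param) = { ( }; also ε since the whole RHS is nullable.
Union: FIRST(term) = { (, ε }.

{ (, ε }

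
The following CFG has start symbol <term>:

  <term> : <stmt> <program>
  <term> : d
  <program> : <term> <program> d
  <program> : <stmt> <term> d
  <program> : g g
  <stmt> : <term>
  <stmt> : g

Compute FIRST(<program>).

From <program> : <term> <program> d: add FIRST(<term>) = { d, g }.
From <program> : <stmt> <term> d: add FIRST(<stmt>) = { d, g }.
<program> : g g contributes {g}.
Union: FIRST(<program>) = { d, g }.

{ d, g }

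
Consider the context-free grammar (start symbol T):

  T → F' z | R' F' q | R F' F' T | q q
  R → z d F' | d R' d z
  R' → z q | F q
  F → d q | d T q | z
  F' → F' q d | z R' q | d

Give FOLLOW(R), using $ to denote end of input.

{ d, z }

In T → R F' F' T: add FIRST(F' F' T) = { d, z }.
Union: FOLLOW(R) = { d, z }.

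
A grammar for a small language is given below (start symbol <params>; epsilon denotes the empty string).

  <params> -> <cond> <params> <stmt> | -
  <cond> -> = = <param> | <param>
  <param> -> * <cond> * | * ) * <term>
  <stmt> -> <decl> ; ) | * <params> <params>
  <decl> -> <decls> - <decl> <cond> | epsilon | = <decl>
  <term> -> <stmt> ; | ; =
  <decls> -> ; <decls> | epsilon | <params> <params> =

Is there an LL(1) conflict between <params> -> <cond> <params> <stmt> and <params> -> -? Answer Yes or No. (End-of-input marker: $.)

FIRST(<cond> <params> <stmt>) = { *, = } and FIRST(-) = { - }.
The FIRST sets are disjoint and neither alternative is nullable — no conflict.

No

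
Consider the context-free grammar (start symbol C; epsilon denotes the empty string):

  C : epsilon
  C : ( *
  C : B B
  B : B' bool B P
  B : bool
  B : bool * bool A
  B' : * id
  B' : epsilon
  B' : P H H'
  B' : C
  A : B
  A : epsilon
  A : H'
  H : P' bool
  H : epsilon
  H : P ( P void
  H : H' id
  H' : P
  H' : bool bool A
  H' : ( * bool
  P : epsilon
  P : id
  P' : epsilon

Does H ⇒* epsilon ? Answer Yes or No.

Yes

H has an epsilon-production, so H ⇒ epsilon.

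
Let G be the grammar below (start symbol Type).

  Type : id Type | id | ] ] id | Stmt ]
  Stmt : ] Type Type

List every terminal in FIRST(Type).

{ ], id }

Type : id Type contributes {id}.
Type : id contributes {id}.
Type : ] ] id contributes {]}.
From Type : Stmt ]: add FIRST(Stmt) = { ] }.
Union: FIRST(Type) = { ], id }.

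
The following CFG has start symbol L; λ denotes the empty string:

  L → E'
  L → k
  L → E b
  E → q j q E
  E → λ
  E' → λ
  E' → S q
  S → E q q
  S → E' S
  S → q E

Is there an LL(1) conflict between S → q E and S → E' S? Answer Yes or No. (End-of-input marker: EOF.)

Yes

FIRST(q E) = { q } and FIRST(E' S) = { q }.
Both contain q, so the two alternatives are not disjoint — LL(1) conflict.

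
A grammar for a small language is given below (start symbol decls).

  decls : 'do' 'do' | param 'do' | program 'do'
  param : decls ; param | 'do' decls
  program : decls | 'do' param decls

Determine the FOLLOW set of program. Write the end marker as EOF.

In decls : program 'do': add FIRST('do') = { 'do' }.
Union: FOLLOW(program) = { 'do' }.

{ 'do' }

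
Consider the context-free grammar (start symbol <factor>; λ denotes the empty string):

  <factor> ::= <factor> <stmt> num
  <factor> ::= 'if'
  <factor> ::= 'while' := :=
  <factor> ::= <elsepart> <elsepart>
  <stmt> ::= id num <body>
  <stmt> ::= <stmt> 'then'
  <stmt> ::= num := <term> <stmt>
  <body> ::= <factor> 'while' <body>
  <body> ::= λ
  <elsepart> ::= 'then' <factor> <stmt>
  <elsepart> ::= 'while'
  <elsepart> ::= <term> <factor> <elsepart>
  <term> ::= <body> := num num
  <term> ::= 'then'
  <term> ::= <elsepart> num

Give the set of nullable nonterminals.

{ <body> }

Directly nullable (have an λ-production): <body>.
No other nonterminal has a production whose RHS symbols are all nullable.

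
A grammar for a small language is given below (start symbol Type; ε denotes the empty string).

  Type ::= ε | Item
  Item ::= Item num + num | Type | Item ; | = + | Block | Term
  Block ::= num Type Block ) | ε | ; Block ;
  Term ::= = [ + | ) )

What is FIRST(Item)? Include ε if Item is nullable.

From Item ::= Item num + num: Item nullable, take FIRST(Item) ∪ {num} = { ), ;, =, num }.
From Item ::= Type: add FIRST(Type) = { ), ;, =, num, ε } (including ε since Type is nullable).
From Item ::= Item ;: Item nullable, take FIRST(Item) ∪ {;} = { ), ;, =, num }.
Item ::= = + contributes {=}.
From Item ::= Block: add FIRST(Block) = { ;, num, ε } (including ε since Block is nullable).
From Item ::= Term: add FIRST(Term) = { ), = }.
Union: FIRST(Item) = { ), ;, =, num, ε }.

{ ), ;, =, num, ε }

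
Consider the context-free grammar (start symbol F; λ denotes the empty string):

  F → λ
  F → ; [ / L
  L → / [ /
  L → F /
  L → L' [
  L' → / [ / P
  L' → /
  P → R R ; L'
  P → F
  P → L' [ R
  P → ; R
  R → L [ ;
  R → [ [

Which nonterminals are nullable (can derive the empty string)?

Directly nullable (have an λ-production): F.
P → F with every symbol nullable, so P is nullable.
No other nonterminal has a production whose RHS symbols are all nullable.

{ F, P }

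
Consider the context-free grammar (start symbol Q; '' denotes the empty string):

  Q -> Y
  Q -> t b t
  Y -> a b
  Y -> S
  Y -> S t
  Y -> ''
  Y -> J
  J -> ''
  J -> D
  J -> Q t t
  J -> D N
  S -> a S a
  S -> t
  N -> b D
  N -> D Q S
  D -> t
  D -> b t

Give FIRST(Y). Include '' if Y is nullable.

Y -> a b contributes {a}.
From Y -> S: add FIRST(S) = { a, t }.
From Y -> S t: add FIRST(S) = { a, t }.
Y -> '' contributes ''.
From Y -> J: add FIRST(J) = { a, b, t, '' } (including '' since J is nullable).
Union: FIRST(Y) = { a, b, t, '' }.

{ a, b, t, '' }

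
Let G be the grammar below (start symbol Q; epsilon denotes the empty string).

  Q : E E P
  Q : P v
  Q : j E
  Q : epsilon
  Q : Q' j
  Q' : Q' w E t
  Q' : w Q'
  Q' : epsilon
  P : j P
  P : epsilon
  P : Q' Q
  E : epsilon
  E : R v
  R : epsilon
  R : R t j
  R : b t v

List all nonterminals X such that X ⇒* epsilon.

{ E, P, Q, Q', R }

Directly nullable (have an epsilon-production): Q, Q', P, E, R.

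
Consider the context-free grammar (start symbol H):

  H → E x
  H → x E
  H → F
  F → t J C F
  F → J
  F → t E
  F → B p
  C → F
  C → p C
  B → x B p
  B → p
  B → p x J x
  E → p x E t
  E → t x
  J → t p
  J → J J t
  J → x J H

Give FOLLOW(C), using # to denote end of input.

In F → t J C F: add FIRST(F) = { p, t, x }.
In C → p C: C is at the end, add FOLLOW(C) = { p, t, x }.
Union: FOLLOW(C) = { p, t, x }.

{ p, t, x }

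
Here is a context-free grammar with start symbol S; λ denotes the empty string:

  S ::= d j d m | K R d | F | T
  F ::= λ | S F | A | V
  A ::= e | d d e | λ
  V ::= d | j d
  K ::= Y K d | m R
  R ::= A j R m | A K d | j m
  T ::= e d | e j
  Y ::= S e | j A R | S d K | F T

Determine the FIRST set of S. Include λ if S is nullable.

S ::= d j d m contributes {d}.
From S ::= K R d: add FIRST(K) = { d, e, j, m }.
From S ::= F: add FIRST(F) = { d, e, j, m, λ } (including λ since F is nullable).
From S ::= T: add FIRST(T) = { e }.
Union: FIRST(S) = { d, e, j, m, λ }.

{ d, e, j, m, λ }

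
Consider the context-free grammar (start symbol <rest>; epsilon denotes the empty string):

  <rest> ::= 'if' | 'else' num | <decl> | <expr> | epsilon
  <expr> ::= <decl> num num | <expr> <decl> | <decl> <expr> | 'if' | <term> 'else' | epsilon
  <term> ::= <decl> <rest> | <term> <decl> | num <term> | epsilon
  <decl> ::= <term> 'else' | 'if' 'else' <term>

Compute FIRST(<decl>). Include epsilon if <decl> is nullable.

{ 'else', 'if', num }

From <decl> ::= <term> 'else': <term> nullable, take FIRST(<term>) ∪ {'else'} = { 'else', 'if', num }.
<decl> ::= 'if' 'else' <term> contributes {'if'}.
Union: FIRST(<decl>) = { 'else', 'if', num }.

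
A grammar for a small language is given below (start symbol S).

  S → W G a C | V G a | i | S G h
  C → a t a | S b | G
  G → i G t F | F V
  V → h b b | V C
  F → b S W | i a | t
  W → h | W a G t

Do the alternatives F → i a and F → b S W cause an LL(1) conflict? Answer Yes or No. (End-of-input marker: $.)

No

FIRST(i a) = { i } and FIRST(b S W) = { b }.
The FIRST sets are disjoint and neither alternative is nullable — no conflict.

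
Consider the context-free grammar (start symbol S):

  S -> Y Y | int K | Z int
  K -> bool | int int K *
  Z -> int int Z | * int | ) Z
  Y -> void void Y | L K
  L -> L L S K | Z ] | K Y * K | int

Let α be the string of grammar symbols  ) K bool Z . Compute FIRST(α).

) is a terminal; add {)} and stop.

{ ) }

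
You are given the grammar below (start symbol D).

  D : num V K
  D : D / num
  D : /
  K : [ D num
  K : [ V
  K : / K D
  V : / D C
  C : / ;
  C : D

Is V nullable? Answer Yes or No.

No nonterminal in this grammar is nullable.
No production of V has an RHS whose symbols are all nullable, so V is not nullable.

No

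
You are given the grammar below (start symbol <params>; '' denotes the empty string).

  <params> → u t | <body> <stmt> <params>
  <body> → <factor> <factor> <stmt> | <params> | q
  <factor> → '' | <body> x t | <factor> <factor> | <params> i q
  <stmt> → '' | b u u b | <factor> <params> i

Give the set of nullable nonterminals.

{ <body>, <factor>, <stmt> }

Directly nullable (have an ''-production): <factor>, <stmt>.
<body> → <factor> <factor> <stmt> with every symbol nullable, so <body> is nullable.
No other nonterminal has a production whose RHS symbols are all nullable.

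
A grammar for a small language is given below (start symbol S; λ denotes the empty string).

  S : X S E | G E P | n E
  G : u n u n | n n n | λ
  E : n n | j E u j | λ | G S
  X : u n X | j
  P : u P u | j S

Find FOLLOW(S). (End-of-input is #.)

S is the start symbol, so # ∈ FOLLOW(S).
In S : X S E: add FIRST(E)\{λ} = { j, n, u }.
  Since E is nullable, also add FOLLOW(S) = { #, j, n, u }.
In E : G S: S is at the end, add FOLLOW(E) = { #, j, n, u }.
In P : j S: S is at the end, add FOLLOW(P) = { #, j, n, u }.
Union: FOLLOW(S) = { #, j, n, u }.

{ #, j, n, u }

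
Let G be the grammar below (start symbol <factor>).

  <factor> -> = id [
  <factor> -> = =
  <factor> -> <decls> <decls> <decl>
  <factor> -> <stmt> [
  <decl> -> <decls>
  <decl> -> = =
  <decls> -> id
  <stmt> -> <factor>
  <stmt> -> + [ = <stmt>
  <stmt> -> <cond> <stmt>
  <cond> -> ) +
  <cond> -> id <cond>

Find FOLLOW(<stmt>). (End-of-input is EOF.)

{ [ }

In <factor> -> <stmt> [: add FIRST([) = { [ }.
In <stmt> -> + [ = <stmt>: <stmt> is at the end, add FOLLOW(<stmt>) = { [ }.
In <stmt> -> <cond> <stmt>: <stmt> is at the end, add FOLLOW(<stmt>) = { [ }.
Union: FOLLOW(<stmt>) = { [ }.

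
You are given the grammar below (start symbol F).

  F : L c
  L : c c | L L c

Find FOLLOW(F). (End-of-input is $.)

F is the start symbol, so $ ∈ FOLLOW(F).
Union: FOLLOW(F) = { $ }.

{ $ }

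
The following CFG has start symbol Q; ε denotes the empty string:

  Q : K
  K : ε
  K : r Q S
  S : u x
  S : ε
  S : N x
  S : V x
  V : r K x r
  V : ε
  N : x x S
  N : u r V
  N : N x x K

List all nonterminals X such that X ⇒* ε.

{ K, Q, S, V }

Directly nullable (have an ε-production): K, S, V.
Q : K with every symbol nullable, so Q is nullable.
No other nonterminal has a production whose RHS symbols are all nullable.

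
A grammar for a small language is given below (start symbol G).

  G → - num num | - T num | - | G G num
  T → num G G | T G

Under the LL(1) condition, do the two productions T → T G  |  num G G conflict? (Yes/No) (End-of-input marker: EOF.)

FIRST(T G) = { num } and FIRST(num G G) = { num }.
Both contain num, so the two alternatives are not disjoint — LL(1) conflict.

Yes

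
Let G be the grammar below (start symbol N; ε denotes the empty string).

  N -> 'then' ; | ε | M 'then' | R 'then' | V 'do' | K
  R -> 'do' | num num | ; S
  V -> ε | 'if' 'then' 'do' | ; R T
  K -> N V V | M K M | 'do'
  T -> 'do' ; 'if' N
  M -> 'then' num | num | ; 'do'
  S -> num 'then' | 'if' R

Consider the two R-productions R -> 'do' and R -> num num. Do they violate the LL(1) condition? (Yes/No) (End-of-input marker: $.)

No

FIRST('do') = { 'do' } and FIRST(num num) = { num }.
The FIRST sets are disjoint and neither alternative is nullable — no conflict.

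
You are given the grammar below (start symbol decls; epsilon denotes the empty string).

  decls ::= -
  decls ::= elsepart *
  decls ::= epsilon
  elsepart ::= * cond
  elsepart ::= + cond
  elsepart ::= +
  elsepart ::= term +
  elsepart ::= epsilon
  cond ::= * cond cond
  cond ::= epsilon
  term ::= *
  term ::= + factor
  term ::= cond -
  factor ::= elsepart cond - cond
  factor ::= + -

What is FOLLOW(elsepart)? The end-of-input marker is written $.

In decls ::= elsepart *: add FIRST(*) = { * }.
In factor ::= elsepart cond - cond: add FIRST(cond - cond) = { *, - }.
Union: FOLLOW(elsepart) = { *, - }.

{ *, - }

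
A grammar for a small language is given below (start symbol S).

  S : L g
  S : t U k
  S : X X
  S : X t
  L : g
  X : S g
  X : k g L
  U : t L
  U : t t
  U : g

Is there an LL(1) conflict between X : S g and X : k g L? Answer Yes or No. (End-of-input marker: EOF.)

FIRST(S g) = { g, k, t } and FIRST(k g L) = { k }.
Both contain k, so the two alternatives are not disjoint — LL(1) conflict.

Yes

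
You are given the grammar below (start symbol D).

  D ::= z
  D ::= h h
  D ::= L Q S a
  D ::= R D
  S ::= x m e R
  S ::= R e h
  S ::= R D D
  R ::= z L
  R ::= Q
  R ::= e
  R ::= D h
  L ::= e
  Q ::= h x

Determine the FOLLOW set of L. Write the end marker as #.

{ a, e, h, z }

In D ::= L Q S a: add FIRST(Q S a) = { h }.
In R ::= z L: L is at the end, add FOLLOW(R) = { a, e, h, z }.
Union: FOLLOW(L) = { a, e, h, z }.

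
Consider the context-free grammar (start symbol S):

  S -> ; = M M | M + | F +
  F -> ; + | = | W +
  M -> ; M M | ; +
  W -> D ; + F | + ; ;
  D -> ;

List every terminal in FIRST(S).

{ +, ;, = }

S -> ; = M M contributes {;}.
From S -> M +: add FIRST(M) = { ; }.
From S -> F +: add FIRST(F) = { +, ;, = }.
Union: FIRST(S) = { +, ;, = }.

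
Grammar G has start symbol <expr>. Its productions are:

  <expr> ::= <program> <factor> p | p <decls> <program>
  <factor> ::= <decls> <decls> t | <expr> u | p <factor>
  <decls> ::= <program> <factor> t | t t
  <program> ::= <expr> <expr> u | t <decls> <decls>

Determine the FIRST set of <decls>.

From <decls> ::= <program> <factor> t: add FIRST(<program>) = { p, t }.
<decls> ::= t t contributes {t}.
Union: FIRST(<decls>) = { p, t }.

{ p, t }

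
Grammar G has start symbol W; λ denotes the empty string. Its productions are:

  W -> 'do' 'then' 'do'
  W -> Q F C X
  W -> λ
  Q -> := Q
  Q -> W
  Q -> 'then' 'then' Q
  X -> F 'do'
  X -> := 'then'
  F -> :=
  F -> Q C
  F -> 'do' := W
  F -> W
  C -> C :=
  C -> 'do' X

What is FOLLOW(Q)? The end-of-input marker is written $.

{ 'do', 'then', := }

In W -> Q F C X: add FIRST(F C X) = { 'do', 'then', := }.
In Q -> := Q: Q is at the end, add FOLLOW(Q) = { 'do', 'then', := }.
In Q -> 'then' 'then' Q: Q is at the end, add FOLLOW(Q) = { 'do', 'then', := }.
In F -> Q C: add FIRST(C) = { 'do' }.
Union: FOLLOW(Q) = { 'do', 'then', := }.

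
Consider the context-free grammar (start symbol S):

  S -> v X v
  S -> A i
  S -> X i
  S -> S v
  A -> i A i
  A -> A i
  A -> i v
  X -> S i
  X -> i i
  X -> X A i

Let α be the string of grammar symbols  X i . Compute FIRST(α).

{ i, v }

Add FIRST(X) = { i, v }; X is not nullable, stop.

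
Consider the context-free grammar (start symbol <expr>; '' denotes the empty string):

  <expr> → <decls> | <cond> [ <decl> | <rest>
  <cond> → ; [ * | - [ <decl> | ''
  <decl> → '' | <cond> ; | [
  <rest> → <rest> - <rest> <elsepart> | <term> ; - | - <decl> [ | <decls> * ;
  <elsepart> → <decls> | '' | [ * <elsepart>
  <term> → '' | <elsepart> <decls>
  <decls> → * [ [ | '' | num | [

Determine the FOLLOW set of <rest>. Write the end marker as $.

{ $, *, -, [, num }

In <expr> → <rest>: <rest> is at the end, add FOLLOW(<expr>) = { $ }.
In <rest> → <rest> - <rest> <elsepart>: add FIRST(- <rest> <elsepart>) = { - }.
In <rest> → <rest> - <rest> <elsepart>: add FIRST(<elsepart>)\{''} = { *, [, num }.
  Since <elsepart> is nullable, also add FOLLOW(<rest>) = { $, *, -, [, num }.
Union: FOLLOW(<rest>) = { $, *, -, [, num }.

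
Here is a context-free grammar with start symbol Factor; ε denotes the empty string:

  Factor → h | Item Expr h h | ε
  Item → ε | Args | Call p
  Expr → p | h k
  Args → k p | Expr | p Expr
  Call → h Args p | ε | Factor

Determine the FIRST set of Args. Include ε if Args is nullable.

{ h, k, p }

Args → k p contributes {k}.
From Args → Expr: add FIRST(Expr) = { h, p }.
Args → p Expr contributes {p}.
Union: FIRST(Args) = { h, k, p }.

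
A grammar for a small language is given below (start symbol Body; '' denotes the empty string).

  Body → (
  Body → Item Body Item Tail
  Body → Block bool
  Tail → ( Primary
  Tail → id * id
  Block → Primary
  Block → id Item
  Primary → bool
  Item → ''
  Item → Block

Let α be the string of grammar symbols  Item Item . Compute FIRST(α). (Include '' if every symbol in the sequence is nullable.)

Add FIRST(Item)\{''} = { bool, id }; Item is nullable, continue.
Add FIRST(Item)\{''} = { bool, id }; Item is nullable, continue.
Every symbol is nullable, so include ''.

{ bool, id, '' }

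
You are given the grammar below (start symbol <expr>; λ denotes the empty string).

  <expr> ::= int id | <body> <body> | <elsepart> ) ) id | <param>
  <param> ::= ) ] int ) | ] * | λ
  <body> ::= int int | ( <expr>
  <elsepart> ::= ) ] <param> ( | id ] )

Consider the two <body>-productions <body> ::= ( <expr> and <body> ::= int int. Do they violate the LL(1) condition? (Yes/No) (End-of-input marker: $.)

No

FIRST(( <expr>) = { ( } and FIRST(int int) = { int }.
The FIRST sets are disjoint and neither alternative is nullable — no conflict.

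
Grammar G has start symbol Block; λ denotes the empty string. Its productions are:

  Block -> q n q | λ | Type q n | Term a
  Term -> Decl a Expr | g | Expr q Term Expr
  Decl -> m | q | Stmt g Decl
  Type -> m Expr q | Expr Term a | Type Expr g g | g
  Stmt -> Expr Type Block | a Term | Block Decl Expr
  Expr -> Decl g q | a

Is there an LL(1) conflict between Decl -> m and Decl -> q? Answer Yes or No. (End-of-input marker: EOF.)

FIRST(m) = { m } and FIRST(q) = { q }.
The FIRST sets are disjoint and neither alternative is nullable — no conflict.

No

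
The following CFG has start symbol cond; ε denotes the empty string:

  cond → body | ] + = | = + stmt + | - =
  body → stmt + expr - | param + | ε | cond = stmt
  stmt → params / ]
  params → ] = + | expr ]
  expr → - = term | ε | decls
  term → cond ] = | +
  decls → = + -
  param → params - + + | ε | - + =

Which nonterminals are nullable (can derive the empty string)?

{ body, cond, expr, param }

Directly nullable (have an ε-production): body, expr, param.
cond → body with every symbol nullable, so cond is nullable.
No other nonterminal has a production whose RHS symbols are all nullable.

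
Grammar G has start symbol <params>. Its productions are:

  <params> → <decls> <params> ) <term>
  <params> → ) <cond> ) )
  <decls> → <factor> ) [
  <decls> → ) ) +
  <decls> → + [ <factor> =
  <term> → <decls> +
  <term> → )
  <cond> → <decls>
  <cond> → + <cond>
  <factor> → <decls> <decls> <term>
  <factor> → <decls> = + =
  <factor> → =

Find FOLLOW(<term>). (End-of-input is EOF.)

In <params> → <decls> <params> ) <term>: <term> is at the end, add FOLLOW(<params>) = { EOF, ) }.
In <factor> → <decls> <decls> <term>: <term> is at the end, add FOLLOW(<factor>) = { ), = }.
Union: FOLLOW(<term>) = { EOF, ), = }.

{ EOF, ), = }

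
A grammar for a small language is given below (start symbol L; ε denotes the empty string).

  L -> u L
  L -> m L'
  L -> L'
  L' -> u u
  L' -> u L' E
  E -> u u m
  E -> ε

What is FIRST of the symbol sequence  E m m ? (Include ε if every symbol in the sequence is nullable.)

Add FIRST(E)\{ε} = { u }; E is nullable, continue.
m is a terminal; add {m} and stop.

{ m, u }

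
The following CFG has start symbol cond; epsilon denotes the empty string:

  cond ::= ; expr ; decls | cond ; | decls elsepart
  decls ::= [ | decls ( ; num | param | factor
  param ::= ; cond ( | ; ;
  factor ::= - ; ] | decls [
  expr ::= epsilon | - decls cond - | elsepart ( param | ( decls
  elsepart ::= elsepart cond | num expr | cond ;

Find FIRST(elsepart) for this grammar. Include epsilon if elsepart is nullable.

{ -, ;, [, num }

From elsepart ::= elsepart cond: add FIRST(elsepart) = { -, ;, [, num }.
elsepart ::= num expr contributes {num}.
From elsepart ::= cond ;: add FIRST(cond) = { -, ;, [ }.
Union: FIRST(elsepart) = { -, ;, [, num }.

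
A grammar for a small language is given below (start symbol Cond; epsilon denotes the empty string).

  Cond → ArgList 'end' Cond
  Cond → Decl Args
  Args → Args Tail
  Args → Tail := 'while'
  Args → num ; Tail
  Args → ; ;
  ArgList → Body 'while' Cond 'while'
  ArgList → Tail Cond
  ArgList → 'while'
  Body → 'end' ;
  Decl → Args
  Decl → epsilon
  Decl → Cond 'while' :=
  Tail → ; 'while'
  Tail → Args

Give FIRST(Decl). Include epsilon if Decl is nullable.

{ 'end', 'while', ;, num, epsilon }

From Decl → Args: add FIRST(Args) = { ;, num }.
Decl → epsilon contributes epsilon.
From Decl → Cond 'while' :=: add FIRST(Cond) = { 'end', 'while', ;, num }.
Union: FIRST(Decl) = { 'end', 'while', ;, num, epsilon }.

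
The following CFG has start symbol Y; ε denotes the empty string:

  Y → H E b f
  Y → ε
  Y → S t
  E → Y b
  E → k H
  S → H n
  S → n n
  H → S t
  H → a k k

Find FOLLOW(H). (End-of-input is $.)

In Y → H E b f: add FIRST(E b f) = { a, b, k, n }.
In E → k H: H is at the end, add FOLLOW(E) = { b }.
In S → H n: add FIRST(n) = { n }.
Union: FOLLOW(H) = { a, b, k, n }.

{ a, b, k, n }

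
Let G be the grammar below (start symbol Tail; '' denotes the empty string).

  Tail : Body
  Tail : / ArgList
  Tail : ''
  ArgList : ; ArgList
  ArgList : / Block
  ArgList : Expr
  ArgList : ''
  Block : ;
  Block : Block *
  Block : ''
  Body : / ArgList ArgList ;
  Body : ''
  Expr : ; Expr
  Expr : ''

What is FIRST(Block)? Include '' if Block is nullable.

{ *, ;, '' }

Block : ; contributes {;}.
From Block : Block *: Block nullable, take FIRST(Block) ∪ {*} = { *, ; }.
Block : '' contributes ''.
Union: FIRST(Block) = { *, ;, '' }.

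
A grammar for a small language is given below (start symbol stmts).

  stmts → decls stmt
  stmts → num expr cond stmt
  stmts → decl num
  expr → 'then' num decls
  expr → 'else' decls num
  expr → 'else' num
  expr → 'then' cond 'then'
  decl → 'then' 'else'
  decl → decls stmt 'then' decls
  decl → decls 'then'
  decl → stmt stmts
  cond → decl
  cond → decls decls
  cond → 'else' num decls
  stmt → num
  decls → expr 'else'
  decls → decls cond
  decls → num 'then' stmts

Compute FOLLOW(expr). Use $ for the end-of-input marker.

In stmts → num expr cond stmt: add FIRST(cond stmt) = { 'else', 'then', num }.
In decls → expr 'else': add FIRST('else') = { 'else' }.
Union: FOLLOW(expr) = { 'else', 'then', num }.

{ 'else', 'then', num }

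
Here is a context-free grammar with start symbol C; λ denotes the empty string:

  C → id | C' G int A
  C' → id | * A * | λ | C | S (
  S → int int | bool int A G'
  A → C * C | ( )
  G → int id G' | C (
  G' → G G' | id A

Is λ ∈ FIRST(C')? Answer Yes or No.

Yes

C' has an λ-production, so C' ⇒ λ.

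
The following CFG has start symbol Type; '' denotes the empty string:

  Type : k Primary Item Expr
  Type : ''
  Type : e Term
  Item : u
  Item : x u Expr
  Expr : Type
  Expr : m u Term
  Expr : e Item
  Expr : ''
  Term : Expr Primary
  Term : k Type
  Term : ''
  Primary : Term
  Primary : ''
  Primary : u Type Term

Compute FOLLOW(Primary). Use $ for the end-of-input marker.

In Type : k Primary Item Expr: add FIRST(Item Expr) = { u, x }.
In Term : Expr Primary: Primary is at the end, add FOLLOW(Term) = { $, e, k, m, u, x }.
Union: FOLLOW(Primary) = { $, e, k, m, u, x }.

{ $, e, k, m, u, x }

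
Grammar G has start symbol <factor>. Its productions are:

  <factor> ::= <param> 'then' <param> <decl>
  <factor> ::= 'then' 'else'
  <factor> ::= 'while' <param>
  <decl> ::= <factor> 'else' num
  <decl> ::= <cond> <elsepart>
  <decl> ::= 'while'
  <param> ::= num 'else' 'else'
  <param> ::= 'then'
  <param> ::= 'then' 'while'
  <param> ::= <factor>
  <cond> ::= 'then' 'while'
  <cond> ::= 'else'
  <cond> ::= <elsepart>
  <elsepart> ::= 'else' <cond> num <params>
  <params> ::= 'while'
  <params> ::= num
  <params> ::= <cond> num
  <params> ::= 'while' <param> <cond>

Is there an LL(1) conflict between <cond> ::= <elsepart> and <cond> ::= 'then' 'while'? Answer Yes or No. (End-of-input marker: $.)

No

FIRST(<elsepart>) = { 'else' } and FIRST('then' 'while') = { 'then' }.
The FIRST sets are disjoint and neither alternative is nullable — no conflict.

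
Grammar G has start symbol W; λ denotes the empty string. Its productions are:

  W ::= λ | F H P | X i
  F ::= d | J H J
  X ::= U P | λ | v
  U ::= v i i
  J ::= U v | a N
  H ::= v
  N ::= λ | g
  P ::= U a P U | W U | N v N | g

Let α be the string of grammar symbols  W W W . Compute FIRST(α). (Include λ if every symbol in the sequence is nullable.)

Add FIRST(W)\{λ} = { a, d, i, v }; W is nullable, continue.
Add FIRST(W)\{λ} = { a, d, i, v }; W is nullable, continue.
Add FIRST(W)\{λ} = { a, d, i, v }; W is nullable, continue.
Every symbol is nullable, so include λ.

{ a, d, i, v, λ }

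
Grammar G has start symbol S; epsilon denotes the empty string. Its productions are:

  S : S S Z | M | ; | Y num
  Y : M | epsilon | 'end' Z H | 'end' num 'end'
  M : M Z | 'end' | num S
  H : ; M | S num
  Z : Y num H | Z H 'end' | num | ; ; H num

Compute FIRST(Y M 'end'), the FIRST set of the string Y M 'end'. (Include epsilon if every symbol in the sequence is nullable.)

Add FIRST(Y)\{epsilon} = { 'end', num }; Y is nullable, continue.
Add FIRST(M) = { 'end', num }; M is not nullable, stop.

{ 'end', num }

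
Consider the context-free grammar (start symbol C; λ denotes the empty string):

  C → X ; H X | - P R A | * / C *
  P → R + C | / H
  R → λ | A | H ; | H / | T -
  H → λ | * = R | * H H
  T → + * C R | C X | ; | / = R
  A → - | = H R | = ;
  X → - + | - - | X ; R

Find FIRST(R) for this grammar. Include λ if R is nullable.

R → λ contributes λ.
From R → A: add FIRST(A) = { -, = }.
From R → H ;: H nullable, take FIRST(H) ∪ {;} = { *, ; }.
From R → H /: H nullable, take FIRST(H) ∪ {/} = { *, / }.
From R → T -: add FIRST(T) = { *, +, -, /, ; }.
Union: FIRST(R) = { *, +, -, /, ;, =, λ }.

{ *, +, -, /, ;, =, λ }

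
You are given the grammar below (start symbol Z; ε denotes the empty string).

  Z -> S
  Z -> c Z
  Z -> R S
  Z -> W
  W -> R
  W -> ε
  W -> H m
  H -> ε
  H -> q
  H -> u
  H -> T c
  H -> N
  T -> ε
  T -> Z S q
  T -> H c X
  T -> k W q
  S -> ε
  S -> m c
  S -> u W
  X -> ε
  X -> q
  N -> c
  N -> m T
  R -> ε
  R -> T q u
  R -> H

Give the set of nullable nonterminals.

Directly nullable (have an ε-production): W, H, T, S, X, R.
Z -> S with every symbol nullable, so Z is nullable.
No other nonterminal has a production whose RHS symbols are all nullable.

{ H, R, S, T, W, X, Z }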